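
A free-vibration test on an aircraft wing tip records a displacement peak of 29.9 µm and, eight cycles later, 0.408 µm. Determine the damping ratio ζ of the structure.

Logarithmic decrement δ = (1/n)·ln(x₀/x_n) = (1/8)·ln(29.9/0.408) = (1/8)·ln(73.28) = 0.5368.
ζ = δ/√(4π² + δ²) = 0.5368/√(39.48 + 0.288) = 0.5368/6.306 = 0.08512.

0.0851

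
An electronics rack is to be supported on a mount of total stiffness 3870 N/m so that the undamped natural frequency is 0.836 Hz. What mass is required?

ω_n = 2πf_n = 2π × 0.836 = 5.253 rad/s.
m = k/ω_n² = 3870/5.253² = 3870/27.59 = 140.3 kg.

140 kg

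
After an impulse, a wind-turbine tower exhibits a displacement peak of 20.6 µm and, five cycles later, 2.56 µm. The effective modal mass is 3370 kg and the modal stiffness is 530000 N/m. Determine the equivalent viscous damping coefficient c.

5600 N·s/m

Logarithmic decrement δ = (1/n)·ln(x₀/x_n) = (1/5)·ln(20.6/2.56) = (1/5)·ln(8.047) = 0.4171.
ζ = δ/√(4π² + δ²) = 0.4171/√(39.48 + 0.174) = 0.4171/6.297 = 0.06623.
c = ζ · 2√(km) = 0.06623 × 2√(530000 × 3370) = 0.06623 × 84520 = 5598 N·s/m.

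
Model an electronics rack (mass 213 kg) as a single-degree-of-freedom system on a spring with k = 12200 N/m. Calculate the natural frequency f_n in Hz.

ω_n = √(k/m) = √(12200/213) = √57.28 = 7.568 rad/s.
f_n = ω_n/(2π) = 7.568/6.283 = 1.205 Hz.

1.20 Hz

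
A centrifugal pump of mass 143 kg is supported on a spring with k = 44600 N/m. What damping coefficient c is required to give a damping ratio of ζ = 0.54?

2730 N·s/m

c_c = 2√(k·m) = 2√(44600 × 143) = 5051 N·s/m.
c = ζ·c_c = 0.54 × 5051 = 2727 N·s/m.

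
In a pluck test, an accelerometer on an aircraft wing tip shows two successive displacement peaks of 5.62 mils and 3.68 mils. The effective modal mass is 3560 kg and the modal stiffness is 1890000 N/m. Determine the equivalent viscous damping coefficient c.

11000 N·s/m

Logarithmic decrement δ = (1/n)·ln(x₀/x_n) = (1/1)·ln(5.62/3.68) = (1/1)·ln(1.527) = 0.4234.
ζ = δ/√(4π² + δ²) = 0.4234/√(39.48 + 0.179) = 0.4234/6.297 = 0.06724.
c = ζ · 2√(km) = 0.06724 × 2√(1890000 × 3560) = 0.06724 × 164100 = 11030 N·s/m.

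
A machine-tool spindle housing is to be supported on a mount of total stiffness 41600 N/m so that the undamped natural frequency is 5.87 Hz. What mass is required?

30.6 kg

ω_n = 2πf_n = 2π × 5.87 = 36.88 rad/s.
m = k/ω_n² = 41600/36.88² = 41600/1360 = 30.58 kg.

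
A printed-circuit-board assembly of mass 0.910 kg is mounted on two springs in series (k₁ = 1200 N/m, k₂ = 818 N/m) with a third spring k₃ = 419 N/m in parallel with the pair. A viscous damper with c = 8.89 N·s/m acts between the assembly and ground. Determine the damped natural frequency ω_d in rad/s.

Series pair: k_s = k₁k₂/(k₁+k₂) = (1200)(818)/(1200 + 818) = 486.4 N/m. In parallel with k₃: k_eq = 486.4 + 419 = 905.4 N/m.
ω_n = √(k_eq/m) = √(905.4/0.910) = 31.54 rad/s.
Critical damping c_c = 2√(k_eq·m) = 2√(905.4 × 0.910) = 57.41 N·s/m, so ζ = c/c_c = 8.89/57.41 = 0.1549.
ω_d = ω_n√(1 − ζ²) = 31.54 × √(1 − 0.0240) = 31.16 rad/s.

31.2 rad/s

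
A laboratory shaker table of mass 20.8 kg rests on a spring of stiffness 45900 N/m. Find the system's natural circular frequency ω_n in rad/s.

47.0 rad/s

ω_n = √(k/m) = √(45900/20.8) = √2207 = 46.98 rad/s.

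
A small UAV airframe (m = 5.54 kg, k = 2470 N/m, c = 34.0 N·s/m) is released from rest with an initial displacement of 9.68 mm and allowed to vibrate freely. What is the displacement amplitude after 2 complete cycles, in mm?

1.53 mm

ζ = c/(2√(km)) = 34.0/(2√(2470 × 5.54)) = 34.0/234.0 = 0.1453.
Logarithmic decrement δ = 2πζ/√(1 − ζ²) = 2π × 0.1453/√(1 − 0.0211) = 0.9229.
After n cycles, x_n/x₀ = e^(−nδ), so x_2 = 9.68 × e^(−2 × 0.9229) = 9.68 × 0.1579 = 1.528 mm.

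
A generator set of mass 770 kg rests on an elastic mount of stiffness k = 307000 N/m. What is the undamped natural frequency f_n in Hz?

ω_n = √(k/m) = √(307000/770) = √398.7 = 19.97 rad/s.
f_n = ω_n/(2π) = 19.97/6.283 = 3.178 Hz.

3.18 Hz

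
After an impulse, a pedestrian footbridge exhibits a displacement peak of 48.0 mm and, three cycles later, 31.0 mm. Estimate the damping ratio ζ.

Logarithmic decrement δ = (1/n)·ln(x₀/x_n) = (1/3)·ln(48.0/31.0) = (1/3)·ln(1.548) = 0.1457.
ζ = δ/√(4π² + δ²) = 0.1457/√(39.48 + 0.0212) = 0.1457/6.285 = 0.02319.

0.0232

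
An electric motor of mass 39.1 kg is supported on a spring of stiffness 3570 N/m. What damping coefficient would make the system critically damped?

c_c = 2√(k·m) = 2√(3570 × 39.1) = 2 × 373.6 = 747.2 N·s/m.

747 N·s/m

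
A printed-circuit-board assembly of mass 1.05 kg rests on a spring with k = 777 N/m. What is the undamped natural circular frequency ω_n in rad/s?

27.2 rad/s

ω_n = √(k/m) = √(777.0/1.05) = √740.0 = 27.20 rad/s.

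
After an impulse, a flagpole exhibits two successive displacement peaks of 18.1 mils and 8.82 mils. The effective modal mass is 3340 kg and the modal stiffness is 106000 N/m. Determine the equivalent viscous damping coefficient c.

Logarithmic decrement δ = (1/n)·ln(x₀/x_n) = (1/1)·ln(18.1/8.82) = (1/1)·ln(2.052) = 0.7189.
ζ = δ/√(4π² + δ²) = 0.7189/√(39.48 + 0.517) = 0.7189/6.324 = 0.1137.
c = ζ · 2√(km) = 0.1137 × 2√(106000 × 3340) = 0.1137 × 37630 = 4278 N·s/m.

4280 N·s/m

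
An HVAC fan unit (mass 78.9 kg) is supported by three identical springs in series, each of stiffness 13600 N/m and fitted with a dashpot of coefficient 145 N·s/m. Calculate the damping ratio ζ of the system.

Series springs: 1/k_eq = 3/13600, so k_eq = 13600/3 = 4533 N/m.
ω_n = √(k_eq/m) = √(4533/78.9) = 7.580 rad/s.
Critical damping c_c = 2√(k_eq·m) = 2√(4533 × 78.9) = 1196 N·s/m, so ζ = c/c_c = 145/1196 = 0.1212.

0.121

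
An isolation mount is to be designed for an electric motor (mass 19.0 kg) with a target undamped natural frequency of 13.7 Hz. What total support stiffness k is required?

141000 N/m

ω_n = 2πf_n = 2π × 13.7 = 86.08 rad/s.
k = m·ω_n² = 19.0 × 86.08² = 19.0 × 7410 = 140800 N/m.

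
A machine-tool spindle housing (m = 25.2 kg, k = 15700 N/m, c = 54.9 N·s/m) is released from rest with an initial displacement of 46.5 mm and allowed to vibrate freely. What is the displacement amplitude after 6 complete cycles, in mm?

ζ = c/(2√(km)) = 54.9/(2√(15700 × 25.2)) = 54.9/1258 = 0.04364.
Logarithmic decrement δ = 2πζ/√(1 − ζ²) = 2π × 0.04364/√(1 − 0.00190) = 0.2745.
After n cycles, x_n/x₀ = e^(−nδ), so x_6 = 46.5 × e^(−6 × 0.2745) = 46.5 × 0.1927 = 8.959 mm.

8.96 mm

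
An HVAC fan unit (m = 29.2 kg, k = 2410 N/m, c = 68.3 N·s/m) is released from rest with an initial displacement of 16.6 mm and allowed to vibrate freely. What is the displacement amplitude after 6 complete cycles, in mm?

0.124 mm

ζ = c/(2√(km)) = 68.3/(2√(2410 × 29.2)) = 68.3/530.6 = 0.1287.
Logarithmic decrement δ = 2πζ/√(1 − ζ²) = 2π × 0.1287/√(1 − 0.0166) = 0.8156.
After n cycles, x_n/x₀ = e^(−nδ), so x_6 = 16.6 × e^(−6 × 0.8156) = 16.6 × 0.007493 = 0.1244 mm.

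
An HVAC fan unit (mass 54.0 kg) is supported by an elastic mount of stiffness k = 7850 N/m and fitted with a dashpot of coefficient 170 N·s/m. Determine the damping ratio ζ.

0.131

ω_n = √(k/m) = √(7850/54.0) = 12.06 rad/s.
Critical damping c_c = 2√(k·m) = 2√(7850 × 54.0) = 1302 N·s/m, so ζ = c/c_c = 170/1302 = 0.1306.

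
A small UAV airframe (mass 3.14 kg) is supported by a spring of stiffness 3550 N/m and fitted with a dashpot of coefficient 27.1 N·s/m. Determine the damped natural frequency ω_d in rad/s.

33.3 rad/s

ω_n = √(k/m) = √(3550/3.14) = 33.62 rad/s.
Critical damping c_c = 2√(k·m) = 2√(3550 × 3.14) = 211.2 N·s/m, so ζ = c/c_c = 27.1/211.2 = 0.1283.
ω_d = ω_n√(1 − ζ²) = 33.62 × √(1 − 0.0165) = 33.35 rad/s.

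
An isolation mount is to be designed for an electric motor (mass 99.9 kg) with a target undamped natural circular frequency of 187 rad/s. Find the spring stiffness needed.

3490000 N/m

k = m·ω_n² = 99.9 × 187.0² = 99.9 × 34970 = 3493000 N/m.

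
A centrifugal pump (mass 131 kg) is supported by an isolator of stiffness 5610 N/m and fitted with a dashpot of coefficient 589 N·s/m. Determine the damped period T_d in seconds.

1.02 s

ω_n = √(k/m) = √(5610/131) = 6.544 rad/s.
Critical damping c_c = 2√(k·m) = 2√(5610 × 131) = 1715 N·s/m, so ζ = c/c_c = 589/1715 = 0.3435.
ω_d = ω_n√(1 − ζ²) = 6.544 × √(1 − 0.118) = 6.146 rad/s.
T_d = 2π/ω_d = 1.022 s.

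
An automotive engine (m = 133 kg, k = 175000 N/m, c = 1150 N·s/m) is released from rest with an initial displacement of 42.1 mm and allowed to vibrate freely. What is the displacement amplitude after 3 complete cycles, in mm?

ζ = c/(2√(km)) = 1150/(2√(175000 × 133)) = 1150/9649 = 0.1192.
Logarithmic decrement δ = 2πζ/√(1 − ζ²) = 2π × 0.1192/√(1 − 0.0142) = 0.7542.
After n cycles, x_n/x₀ = e^(−nδ), so x_3 = 42.1 × e^(−3 × 0.7542) = 42.1 × 0.1041 = 4.381 mm.

4.38 mm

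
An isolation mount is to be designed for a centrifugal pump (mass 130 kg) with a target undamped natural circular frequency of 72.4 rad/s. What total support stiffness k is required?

k = m·ω_n² = 130 × 72.40² = 130 × 5242 = 681400 N/m.

681000 N/m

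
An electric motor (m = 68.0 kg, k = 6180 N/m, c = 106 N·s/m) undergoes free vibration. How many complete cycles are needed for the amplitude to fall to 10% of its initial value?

5 cycles

ζ = c/(2√(km)) = 106/(2√(6180 × 68.0)) = 106/1297 = 0.08176.
Logarithmic decrement δ = 2πζ/√(1 − ζ²) = 2π × 0.08176/√(1 − 0.00668) = 0.5154.
x_n/x₀ = e^(−nδ) ≤ 0.1; take ln: n ≥ ln(1/0.1)/δ = 2.303/0.5154 = 4.467.
So 5 complete cycles are required.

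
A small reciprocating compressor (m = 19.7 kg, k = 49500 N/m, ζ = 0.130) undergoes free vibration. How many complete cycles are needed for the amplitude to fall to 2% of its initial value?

5 cycles

Logarithmic decrement δ = 2πζ/√(1 − ζ²) = 2π × 0.1300/√(1 − 0.0169) = 0.8238.
x_n/x₀ = e^(−nδ) ≤ 0.02; take ln: n ≥ ln(1/0.02)/δ = 3.912/0.8238 = 4.749.
So 5 complete cycles are required.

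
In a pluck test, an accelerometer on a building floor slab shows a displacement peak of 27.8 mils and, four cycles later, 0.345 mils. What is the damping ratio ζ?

0.172

Logarithmic decrement δ = (1/n)·ln(x₀/x_n) = (1/4)·ln(27.8/0.345) = (1/4)·ln(80.58) = 1.097.
ζ = δ/√(4π² + δ²) = 1.097/√(39.48 + 1.20) = 1.097/6.378 = 0.1720.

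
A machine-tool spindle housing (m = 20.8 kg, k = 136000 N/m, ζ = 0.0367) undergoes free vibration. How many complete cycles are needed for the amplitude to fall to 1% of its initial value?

20 cycles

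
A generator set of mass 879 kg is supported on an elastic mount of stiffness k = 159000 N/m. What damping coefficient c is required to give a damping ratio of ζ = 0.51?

12100 N·s/m

c_c = 2√(k·m) = 2√(159000 × 879) = 23640 N·s/m.
c = ζ·c_c = 0.51 × 23640 = 12060 N·s/m.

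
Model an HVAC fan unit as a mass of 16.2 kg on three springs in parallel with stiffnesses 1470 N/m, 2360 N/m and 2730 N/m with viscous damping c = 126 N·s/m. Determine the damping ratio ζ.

0.193

Parallel springs add: k_eq = 1470 + 2360 + 2730 = 6560 N/m.
ω_n = √(k_eq/m) = √(6560/16.2) = 20.12 rad/s.
Critical damping c_c = 2√(k_eq·m) = 2√(6560 × 16.2) = 652.0 N·s/m, so ζ = c/c_c = 126/652.0 = 0.1933.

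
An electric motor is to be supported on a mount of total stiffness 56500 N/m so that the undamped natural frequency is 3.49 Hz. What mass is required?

117 kg

ω_n = 2πf_n = 2π × 3.49 = 21.93 rad/s.
m = k/ω_n² = 56500/21.93² = 56500/480.9 = 117.5 kg.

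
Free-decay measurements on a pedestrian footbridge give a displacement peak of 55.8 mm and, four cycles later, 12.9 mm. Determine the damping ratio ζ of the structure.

0.0582

Logarithmic decrement δ = (1/n)·ln(x₀/x_n) = (1/4)·ln(55.8/12.9) = (1/4)·ln(4.326) = 0.3661.
ζ = δ/√(4π² + δ²) = 0.3661/√(39.48 + 0.134) = 0.3661/6.294 = 0.05817.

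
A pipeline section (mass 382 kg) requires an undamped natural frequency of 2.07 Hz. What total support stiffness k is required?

ω_n = 2πf_n = 2π × 2.07 = 13.01 rad/s.
k = m·ω_n² = 382 × 13.01² = 382 × 169.2 = 64620 N/m.

64600 N/m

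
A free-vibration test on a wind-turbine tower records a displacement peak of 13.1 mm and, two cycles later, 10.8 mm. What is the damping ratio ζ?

Logarithmic decrement δ = (1/n)·ln(x₀/x_n) = (1/2)·ln(13.1/10.8) = (1/2)·ln(1.213) = 0.09653.
ζ = δ/√(4π² + δ²) = 0.09653/√(39.48 + 0.00932) = 0.09653/6.284 = 0.01536.

0.0154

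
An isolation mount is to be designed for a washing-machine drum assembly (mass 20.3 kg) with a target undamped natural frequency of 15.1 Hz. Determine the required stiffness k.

ω_n = 2πf_n = 2π × 15.1 = 94.88 rad/s.
k = m·ω_n² = 20.3 × 94.88² = 20.3 × 9001 = 182700 N/m.

183000 N/m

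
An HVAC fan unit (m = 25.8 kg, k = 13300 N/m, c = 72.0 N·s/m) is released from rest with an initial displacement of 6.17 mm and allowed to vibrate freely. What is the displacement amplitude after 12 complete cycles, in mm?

0.0594 mm

ζ = c/(2√(km)) = 72.0/(2√(13300 × 25.8)) = 72.0/1172 = 0.06146.
Logarithmic decrement δ = 2πζ/√(1 − ζ²) = 2π × 0.06146/√(1 − 0.00378) = 0.3869.
After n cycles, x_n/x₀ = e^(−nδ), so x_12 = 6.17 × e^(−12 × 0.3869) = 6.17 × 0.009634 = 0.05944 mm.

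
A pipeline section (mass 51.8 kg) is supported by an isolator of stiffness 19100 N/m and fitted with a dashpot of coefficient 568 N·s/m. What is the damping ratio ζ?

0.286

ω_n = √(k/m) = √(19100/51.8) = 19.20 rad/s.
Critical damping c_c = 2√(k·m) = 2√(19100 × 51.8) = 1989 N·s/m, so ζ = c/c_c = 568/1989 = 0.2855.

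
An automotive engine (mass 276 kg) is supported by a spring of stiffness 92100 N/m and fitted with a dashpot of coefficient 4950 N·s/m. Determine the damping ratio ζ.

0.491

ω_n = √(k/m) = √(92100/276) = 18.27 rad/s.
Critical damping c_c = 2√(k·m) = 2√(92100 × 276) = 10080 N·s/m, so ζ = c/c_c = 4950/10080 = 0.4909.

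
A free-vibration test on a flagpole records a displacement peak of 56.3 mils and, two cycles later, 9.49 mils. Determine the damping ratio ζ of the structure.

0.140

Logarithmic decrement δ = (1/n)·ln(x₀/x_n) = (1/2)·ln(56.3/9.49) = (1/2)·ln(5.933) = 0.8902.
ζ = δ/√(4π² + δ²) = 0.8902/√(39.48 + 0.793) = 0.8902/6.346 = 0.1403.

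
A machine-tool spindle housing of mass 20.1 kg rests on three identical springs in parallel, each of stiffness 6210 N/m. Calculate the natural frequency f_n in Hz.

Parallel springs add: k_eq = 3 × 6210 = 18630 N/m.
ω_n = √(k_eq/m) = √(18630/20.1) = √926.9 = 30.44 rad/s.
f_n = ω_n/(2π) = 30.44/6.283 = 4.845 Hz.

4.85 Hz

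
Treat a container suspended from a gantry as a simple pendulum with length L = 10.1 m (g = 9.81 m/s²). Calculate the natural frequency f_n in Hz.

0.157 Hz

For a simple pendulum ω_n = √(g/L) = √(9.81/10.1) = √0.9713 = 0.9855 rad/s.
f_n = ω_n/(2π) = 0.9855/6.283 = 0.1569 Hz.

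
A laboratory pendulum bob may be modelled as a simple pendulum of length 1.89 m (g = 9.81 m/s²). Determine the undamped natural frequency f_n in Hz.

0.363 Hz

For a simple pendulum ω_n = √(g/L) = √(9.81/1.89) = √5.190 = 2.278 rad/s.
f_n = ω_n/(2π) = 2.278/6.283 = 0.3626 Hz.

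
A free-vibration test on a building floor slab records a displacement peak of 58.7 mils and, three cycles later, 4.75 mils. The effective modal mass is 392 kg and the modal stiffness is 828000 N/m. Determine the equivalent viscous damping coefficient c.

4760 N·s/m

Logarithmic decrement δ = (1/n)·ln(x₀/x_n) = (1/3)·ln(58.7/4.75) = (1/3)·ln(12.36) = 0.8381.
ζ = δ/√(4π² + δ²) = 0.8381/√(39.48 + 0.702) = 0.8381/6.339 = 0.1322.
c = ζ · 2√(km) = 0.1322 × 2√(828000 × 392) = 0.1322 × 36030 = 4764 N·s/m.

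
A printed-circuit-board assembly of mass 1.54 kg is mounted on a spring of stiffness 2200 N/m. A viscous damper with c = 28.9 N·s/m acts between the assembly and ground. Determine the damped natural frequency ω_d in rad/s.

ω_n = √(k/m) = √(2200/1.54) = 37.80 rad/s.
Critical damping c_c = 2√(k·m) = 2√(2200 × 1.54) = 116.4 N·s/m, so ζ = c/c_c = 28.9/116.4 = 0.2483.
ω_d = ω_n√(1 − ζ²) = 37.80 × √(1 − 0.0616) = 36.61 rad/s.

36.6 rad/s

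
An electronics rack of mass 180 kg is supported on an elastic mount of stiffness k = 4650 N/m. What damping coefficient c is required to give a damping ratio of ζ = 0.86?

c_c = 2√(k·m) = 2√(4650 × 180) = 1830 N·s/m.
c = ζ·c_c = 0.86 × 1830 = 1574 N·s/m.

1570 N·s/m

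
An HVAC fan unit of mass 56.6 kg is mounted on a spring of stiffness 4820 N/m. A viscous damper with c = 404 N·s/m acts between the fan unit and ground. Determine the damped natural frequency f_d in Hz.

1.35 Hz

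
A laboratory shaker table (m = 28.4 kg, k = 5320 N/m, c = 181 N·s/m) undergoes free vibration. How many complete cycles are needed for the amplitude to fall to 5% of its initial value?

ζ = c/(2√(km)) = 181/(2√(5320 × 28.4)) = 181/777.4 = 0.2328.
Logarithmic decrement δ = 2πζ/√(1 − ζ²) = 2π × 0.2328/√(1 − 0.0542) = 1.504.
x_n/x₀ = e^(−nδ) ≤ 0.05; take ln: n ≥ ln(1/0.05)/δ = 2.996/1.504 = 1.992.
So 2 complete cycles are required.

2 cycles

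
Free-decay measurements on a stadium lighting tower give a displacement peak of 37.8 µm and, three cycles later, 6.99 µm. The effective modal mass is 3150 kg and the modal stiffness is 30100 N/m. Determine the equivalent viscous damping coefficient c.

1740 N·s/m

Logarithmic decrement δ = (1/n)·ln(x₀/x_n) = (1/3)·ln(37.8/6.99) = (1/3)·ln(5.408) = 0.5626.
ζ = δ/√(4π² + δ²) = 0.5626/√(39.48 + 0.317) = 0.5626/6.308 = 0.08919.
c = ζ · 2√(km) = 0.08919 × 2√(30100 × 3150) = 0.08919 × 19470 = 1737 N·s/m.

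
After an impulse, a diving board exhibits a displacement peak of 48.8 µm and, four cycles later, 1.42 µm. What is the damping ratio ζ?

Logarithmic decrement δ = (1/n)·ln(x₀/x_n) = (1/4)·ln(48.8/1.42) = (1/4)·ln(34.37) = 0.8843.
ζ = δ/√(4π² + δ²) = 0.8843/√(39.48 + 0.782) = 0.8843/6.345 = 0.1394.

0.139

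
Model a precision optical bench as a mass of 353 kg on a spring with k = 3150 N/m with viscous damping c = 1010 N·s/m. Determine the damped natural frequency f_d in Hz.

ω_n = √(k/m) = √(3150/353) = 2.987 rad/s.
Critical damping c_c = 2√(k·m) = 2√(3150 × 353) = 2109 N·s/m, so ζ = c/c_c = 1010/2109 = 0.4789.
ω_d = ω_n√(1 − ζ²) = 2.987 × √(1 − 0.229) = 2.622 rad/s.
f_d = ω_d/(2π) = 0.4174 Hz.

0.417 Hz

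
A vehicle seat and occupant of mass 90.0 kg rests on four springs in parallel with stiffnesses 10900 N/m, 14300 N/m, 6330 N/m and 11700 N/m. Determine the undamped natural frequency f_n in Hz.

3.49 Hz

Parallel springs add: k_eq = 10900 + 14300 + 6330 + 11700 = 43230 N/m.
ω_n = √(k_eq/m) = √(43230/90.0) = √480.3 = 21.92 rad/s.
f_n = ω_n/(2π) = 21.92/6.283 = 3.488 Hz.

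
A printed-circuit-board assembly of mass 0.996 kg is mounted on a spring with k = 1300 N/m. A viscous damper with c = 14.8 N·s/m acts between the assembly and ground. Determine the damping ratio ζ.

0.206

ω_n = √(k/m) = √(1300/0.996) = 36.13 rad/s.
Critical damping c_c = 2√(k·m) = 2√(1300 × 0.996) = 71.97 N·s/m, so ζ = c/c_c = 14.8/71.97 = 0.2057.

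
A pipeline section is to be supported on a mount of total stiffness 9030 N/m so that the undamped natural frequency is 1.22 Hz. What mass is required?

ω_n = 2πf_n = 2π × 1.22 = 7.665 rad/s.
m = k/ω_n² = 9030/7.665² = 9030/58.76 = 153.7 kg.

154 kg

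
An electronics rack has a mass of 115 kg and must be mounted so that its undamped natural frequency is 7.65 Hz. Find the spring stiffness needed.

ω_n = 2πf_n = 2π × 7.65 = 48.07 rad/s.
k = m·ω_n² = 115 × 48.07² = 115 × 2310 = 265700 N/m.

266000 N/m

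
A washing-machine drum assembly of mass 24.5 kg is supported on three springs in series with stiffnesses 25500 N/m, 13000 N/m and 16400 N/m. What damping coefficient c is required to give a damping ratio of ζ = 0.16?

Series springs: 1/k_eq = 1/25500 + 1/13000 + 1/16400 = 0.0001771, so k_eq = 5646 N/m.
c_c = 2√(k_eq·m) = 2√(5646 × 24.5) = 743.9 N·s/m.
c = ζ·c_c = 0.16 × 743.9 = 119.0 N·s/m.

119 N·s/m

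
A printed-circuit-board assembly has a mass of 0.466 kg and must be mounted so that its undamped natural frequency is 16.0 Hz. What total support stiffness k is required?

4710 N/m

ω_n = 2πf_n = 2π × 16.0 = 100.5 rad/s.
k = m·ω_n² = 0.466 × 100.5² = 0.466 × 10110 = 4710 N/m.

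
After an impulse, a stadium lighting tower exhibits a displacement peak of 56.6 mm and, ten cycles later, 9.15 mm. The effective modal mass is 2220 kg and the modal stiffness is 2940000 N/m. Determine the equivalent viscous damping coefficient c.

4680 N·s/m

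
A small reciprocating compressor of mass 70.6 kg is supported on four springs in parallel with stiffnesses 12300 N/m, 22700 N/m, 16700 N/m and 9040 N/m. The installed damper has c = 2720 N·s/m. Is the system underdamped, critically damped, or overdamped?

Parallel springs add: k_eq = 12300 + 22700 + 16700 + 9040 = 60740 N/m.
c_c = 2√(k_eq·m) = 4142 N·s/m; ζ = c/c_c = 2720/4142 = 0.657.
Since ζ < 1 the system is underdamped.

underdamped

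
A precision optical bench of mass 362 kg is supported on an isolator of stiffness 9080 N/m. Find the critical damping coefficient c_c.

3630 N·s/m

c_c = 2√(k·m) = 2√(9080 × 362) = 2 × 1813 = 3626 N·s/m.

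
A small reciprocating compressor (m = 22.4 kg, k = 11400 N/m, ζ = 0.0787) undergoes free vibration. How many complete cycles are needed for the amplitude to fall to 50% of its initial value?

Logarithmic decrement δ = 2πζ/√(1 − ζ²) = 2π × 0.07870/√(1 − 0.00619) = 0.4960.
x_n/x₀ = e^(−nδ) ≤ 0.5; take ln: n ≥ ln(1/0.5)/δ = 0.6931/0.4960 = 1.397.
So 2 complete cycles are required.

2 cycles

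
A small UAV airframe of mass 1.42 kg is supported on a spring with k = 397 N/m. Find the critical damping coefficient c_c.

c_c = 2√(k·m) = 2√(397.0 × 1.42) = 2 × 23.74 = 47.49 N·s/m.

47.5 N·s/m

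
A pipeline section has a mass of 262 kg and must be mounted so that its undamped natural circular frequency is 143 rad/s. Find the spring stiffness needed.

k = m·ω_n² = 262 × 143.0² = 262 × 20450 = 5358000 N/m.

5360000 N/m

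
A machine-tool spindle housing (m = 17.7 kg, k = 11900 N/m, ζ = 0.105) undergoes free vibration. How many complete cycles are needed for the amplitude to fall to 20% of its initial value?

3 cycles

Logarithmic decrement δ = 2πζ/√(1 − ζ²) = 2π × 0.1050/√(1 − 0.0110) = 0.6634.
x_n/x₀ = e^(−nδ) ≤ 0.2; take ln: n ≥ ln(1/0.2)/δ = 1.609/0.6634 = 2.426.
So 3 complete cycles are required.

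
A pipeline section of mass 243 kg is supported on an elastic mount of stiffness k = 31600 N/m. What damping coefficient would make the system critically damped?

5540 N·s/m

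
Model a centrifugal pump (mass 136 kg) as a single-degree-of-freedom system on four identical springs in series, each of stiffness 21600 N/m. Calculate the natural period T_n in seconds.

0.997 s

Series springs: 1/k_eq = 4/21600, so k_eq = 21600/4 = 5400 N/m.
ω_n = √(k_eq/m) = √(5400/136) = √39.71 = 6.301 rad/s.
T_n = 2π/ω_n = 6.283/6.301 = 0.9971 s.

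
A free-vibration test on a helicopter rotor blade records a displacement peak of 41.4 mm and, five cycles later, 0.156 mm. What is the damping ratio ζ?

Logarithmic decrement δ = (1/n)·ln(x₀/x_n) = (1/5)·ln(41.4/0.156) = (1/5)·ln(265.4) = 1.116.
ζ = δ/√(4π² + δ²) = 1.116/√(39.48 + 1.25) = 1.116/6.382 = 0.1749.

0.175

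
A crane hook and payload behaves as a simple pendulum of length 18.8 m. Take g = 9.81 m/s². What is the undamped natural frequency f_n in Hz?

For a simple pendulum ω_n = √(g/L) = √(9.81/18.8) = √0.5218 = 0.7224 rad/s.
f_n = ω_n/(2π) = 0.7224/6.283 = 0.1150 Hz.

0.115 Hz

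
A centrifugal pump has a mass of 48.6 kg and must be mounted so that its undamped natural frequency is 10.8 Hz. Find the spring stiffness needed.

ω_n = 2πf_n = 2π × 10.8 = 67.86 rad/s.
k = m·ω_n² = 48.6 × 67.86² = 48.6 × 4605 = 223800 N/m.

224000 N/m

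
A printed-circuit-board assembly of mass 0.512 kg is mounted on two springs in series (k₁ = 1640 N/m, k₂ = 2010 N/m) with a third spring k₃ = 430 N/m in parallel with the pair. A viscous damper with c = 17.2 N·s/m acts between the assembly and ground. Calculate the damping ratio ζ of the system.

0.329

Series pair: k_s = k₁k₂/(k₁+k₂) = (1640)(2010)/(1640 + 2010) = 903.1 N/m. In parallel with k₃: k_eq = 903.1 + 430 = 1333 N/m.
ω_n = √(k_eq/m) = √(1333/0.512) = 51.03 rad/s.
Critical damping c_c = 2√(k_eq·m) = 2√(1333 × 0.512) = 52.25 N·s/m, so ζ = c/c_c = 17.2/52.25 = 0.3292.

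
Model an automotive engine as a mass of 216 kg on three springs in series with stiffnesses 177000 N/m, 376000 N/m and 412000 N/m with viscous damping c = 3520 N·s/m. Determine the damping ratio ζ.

0.392

Series springs: 1/k_eq = 1/177000 + 1/376000 + 1/412000 = 1.074×10^-5, so k_eq = 93140 N/m.
ω_n = √(k_eq/m) = √(93140/216) = 20.77 rad/s.
Critical damping c_c = 2√(k_eq·m) = 2√(93140 × 216) = 8971 N·s/m, so ζ = c/c_c = 3520/8971 = 0.3924.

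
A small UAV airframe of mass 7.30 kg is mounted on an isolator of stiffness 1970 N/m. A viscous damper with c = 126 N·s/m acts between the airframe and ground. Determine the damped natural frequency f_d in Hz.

2.22 Hz

ω_n = √(k/m) = √(1970/7.30) = 16.43 rad/s.
Critical damping c_c = 2√(k·m) = 2√(1970 × 7.30) = 239.8 N·s/m, so ζ = c/c_c = 126/239.8 = 0.5253.
ω_d = ω_n√(1 − ζ²) = 16.43 × √(1 − 0.276) = 13.98 rad/s.
f_d = ω_d/(2π) = 2.225 Hz.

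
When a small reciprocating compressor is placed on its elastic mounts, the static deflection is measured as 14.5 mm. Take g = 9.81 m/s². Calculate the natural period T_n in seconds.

ω_n = √(g/δ_st) = √(9.81/0.0145) = √676.6 = 26.01 rad/s.
T_n = 2π/ω_n = 6.283/26.01 = 0.2416 s.

0.242 s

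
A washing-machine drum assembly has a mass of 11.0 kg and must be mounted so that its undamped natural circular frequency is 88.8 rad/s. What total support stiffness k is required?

k = m·ω_n² = 11.0 × 88.80² = 11.0 × 7885 = 86740 N/m.

86700 N/m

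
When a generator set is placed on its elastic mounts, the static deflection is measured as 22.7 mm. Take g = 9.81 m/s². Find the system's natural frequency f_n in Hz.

ω_n = √(g/δ_st) = √(9.81/0.0227) = √432.2 = 20.79 rad/s.
f_n = ω_n/(2π) = 20.79/6.283 = 3.309 Hz.

3.31 Hz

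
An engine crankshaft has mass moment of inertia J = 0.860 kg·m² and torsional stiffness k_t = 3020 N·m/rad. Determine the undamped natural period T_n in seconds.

0.106 s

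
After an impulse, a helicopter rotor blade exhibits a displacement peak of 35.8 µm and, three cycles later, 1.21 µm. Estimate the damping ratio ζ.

0.177

Logarithmic decrement δ = (1/n)·ln(x₀/x_n) = (1/3)·ln(35.8/1.21) = (1/3)·ln(29.59) = 1.129.
ζ = δ/√(4π² + δ²) = 1.129/√(39.48 + 1.27) = 1.129/6.384 = 0.1769.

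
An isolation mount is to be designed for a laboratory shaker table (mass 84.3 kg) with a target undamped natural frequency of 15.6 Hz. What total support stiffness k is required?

810000 N/m

ω_n = 2πf_n = 2π × 15.6 = 98.02 rad/s.
k = m·ω_n² = 84.3 × 98.02² = 84.3 × 9607 = 809900 N/m.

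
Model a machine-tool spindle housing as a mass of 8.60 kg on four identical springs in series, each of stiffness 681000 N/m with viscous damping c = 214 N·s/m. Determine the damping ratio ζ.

0.0884

Series springs: 1/k_eq = 4/681000, so k_eq = 681000/4 = 170200 N/m.
ω_n = √(k_eq/m) = √(170200/8.60) = 140.7 rad/s.
Critical damping c_c = 2√(k_eq·m) = 2√(170200 × 8.60) = 2420 N·s/m, so ζ = c/c_c = 214/2420 = 0.08843.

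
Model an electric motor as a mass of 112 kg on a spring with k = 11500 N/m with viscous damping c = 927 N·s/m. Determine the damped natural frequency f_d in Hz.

1.47 Hz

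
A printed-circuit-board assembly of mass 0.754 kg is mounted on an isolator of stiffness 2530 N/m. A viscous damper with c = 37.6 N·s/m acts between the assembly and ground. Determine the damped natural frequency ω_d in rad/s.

52.3 rad/s

ω_n = √(k/m) = √(2530/0.754) = 57.93 rad/s.
Critical damping c_c = 2√(k·m) = 2√(2530 × 0.754) = 87.35 N·s/m, so ζ = c/c_c = 37.6/87.35 = 0.4304.
ω_d = ω_n√(1 − ζ²) = 57.93 × √(1 − 0.185) = 52.29 rad/s.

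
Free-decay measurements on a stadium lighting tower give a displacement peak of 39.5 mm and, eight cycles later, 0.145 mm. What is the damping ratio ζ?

Logarithmic decrement δ = (1/n)·ln(x₀/x_n) = (1/8)·ln(39.5/0.145) = (1/8)·ln(272.4) = 0.7009.
ζ = δ/√(4π² + δ²) = 0.7009/√(39.48 + 0.491) = 0.7009/6.322 = 0.1109.

0.111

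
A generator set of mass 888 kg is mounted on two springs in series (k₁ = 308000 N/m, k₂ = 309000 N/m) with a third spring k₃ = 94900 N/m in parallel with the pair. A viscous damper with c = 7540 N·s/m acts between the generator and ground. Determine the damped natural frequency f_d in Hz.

2.58 Hz

Series pair: k_s = k₁k₂/(k₁+k₂) = (308000)(309000)/(308000 + 309000) = 154200 N/m. In parallel with k₃: k_eq = 154200 + 94900 = 249100 N/m.
ω_n = √(k_eq/m) = √(249100/888) = 16.75 rad/s.
Critical damping c_c = 2√(k_eq·m) = 2√(249100 × 888) = 29750 N·s/m, so ζ = c/c_c = 7540/29750 = 0.2535.
ω_d = ω_n√(1 − ζ²) = 16.75 × √(1 − 0.0642) = 16.20 rad/s.
f_d = ω_d/(2π) = 2.579 Hz.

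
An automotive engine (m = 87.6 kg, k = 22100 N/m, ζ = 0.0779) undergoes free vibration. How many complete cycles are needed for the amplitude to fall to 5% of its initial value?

7 cycles

Logarithmic decrement δ = 2πζ/√(1 − ζ²) = 2π × 0.07790/√(1 − 0.00607) = 0.4910.
x_n/x₀ = e^(−nδ) ≤ 0.05; take ln: n ≥ ln(1/0.05)/δ = 2.996/0.4910 = 6.102.
So 7 complete cycles are required.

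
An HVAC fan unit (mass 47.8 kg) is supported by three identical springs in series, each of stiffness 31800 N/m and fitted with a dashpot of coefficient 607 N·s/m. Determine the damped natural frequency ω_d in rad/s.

Series springs: 1/k_eq = 3/31800, so k_eq = 31800/3 = 10600 N/m.
ω_n = √(k_eq/m) = √(10600/47.8) = 14.89 rad/s.
Critical damping c_c = 2√(k_eq·m) = 2√(10600 × 47.8) = 1424 N·s/m, so ζ = c/c_c = 607/1424 = 0.4264.
ω_d = ω_n√(1 − ζ²) = 14.89 × √(1 − 0.182) = 13.47 rad/s.

13.5 rad/s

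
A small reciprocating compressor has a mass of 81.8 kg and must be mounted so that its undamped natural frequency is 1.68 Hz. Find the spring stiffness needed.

ω_n = 2πf_n = 2π × 1.68 = 10.56 rad/s.
k = m·ω_n² = 81.8 × 10.56² = 81.8 × 111.4 = 9114 N/m.

9110 N/m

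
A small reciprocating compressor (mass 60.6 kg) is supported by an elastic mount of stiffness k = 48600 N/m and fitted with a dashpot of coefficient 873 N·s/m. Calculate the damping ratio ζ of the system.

ω_n = √(k/m) = √(48600/60.6) = 28.32 rad/s.
Critical damping c_c = 2√(k·m) = 2√(48600 × 60.6) = 3432 N·s/m, so ζ = c/c_c = 873/3432 = 0.2543.

0.254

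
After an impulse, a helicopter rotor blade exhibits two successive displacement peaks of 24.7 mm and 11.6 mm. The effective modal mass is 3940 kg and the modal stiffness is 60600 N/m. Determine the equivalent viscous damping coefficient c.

Logarithmic decrement δ = (1/n)·ln(x₀/x_n) = (1/1)·ln(24.7/11.6) = (1/1)·ln(2.129) = 0.7558.
ζ = δ/√(4π² + δ²) = 0.7558/√(39.48 + 0.571) = 0.7558/6.328 = 0.1194.
c = ζ · 2√(km) = 0.1194 × 2√(60600 × 3940) = 0.1194 × 30900 = 3691 N·s/m.

3690 N·s/m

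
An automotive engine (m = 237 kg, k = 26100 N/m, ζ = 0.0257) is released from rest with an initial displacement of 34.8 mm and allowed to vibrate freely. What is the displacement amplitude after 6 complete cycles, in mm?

13.2 mm

Logarithmic decrement δ = 2πζ/√(1 − ζ²) = 2π × 0.02570/√(1 − 0.000660) = 0.1615.
After n cycles, x_n/x₀ = e^(−nδ), so x_6 = 34.8 × e^(−6 × 0.1615) = 34.8 × 0.3794 = 13.20 mm.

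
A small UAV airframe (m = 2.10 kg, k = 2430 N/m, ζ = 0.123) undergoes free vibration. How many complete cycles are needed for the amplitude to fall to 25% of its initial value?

2 cycles

Logarithmic decrement δ = 2πζ/√(1 − ζ²) = 2π × 0.1230/√(1 − 0.0151) = 0.7787.
x_n/x₀ = e^(−nδ) ≤ 0.25; take ln: n ≥ ln(1/0.25)/δ = 1.386/0.7787 = 1.780.
So 2 complete cycles are required.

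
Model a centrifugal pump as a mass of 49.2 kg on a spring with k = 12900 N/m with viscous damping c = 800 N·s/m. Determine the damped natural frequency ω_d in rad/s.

14.0 rad/s

ω_n = √(k/m) = √(12900/49.2) = 16.19 rad/s.
Critical damping c_c = 2√(k·m) = 2√(12900 × 49.2) = 1593 N·s/m, so ζ = c/c_c = 800/1593 = 0.5021.
ω_d = ω_n√(1 − ζ²) = 16.19 × √(1 − 0.252) = 14.00 rad/s.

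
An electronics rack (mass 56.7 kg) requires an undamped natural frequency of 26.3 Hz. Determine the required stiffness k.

ω_n = 2πf_n = 2π × 26.3 = 165.2 rad/s.
k = m·ω_n² = 56.7 × 165.2² = 56.7 × 27310 = 1548000 N/m.

1550000 N/m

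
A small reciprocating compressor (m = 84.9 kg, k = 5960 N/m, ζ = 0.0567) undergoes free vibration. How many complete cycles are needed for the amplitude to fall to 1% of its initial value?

13 cycles

Logarithmic decrement δ = 2πζ/√(1 − ζ²) = 2π × 0.05670/√(1 − 0.00321) = 0.3568.
x_n/x₀ = e^(−nδ) ≤ 0.01; take ln: n ≥ ln(1/0.01)/δ = 4.605/0.3568 = 12.91.
So 13 complete cycles are required.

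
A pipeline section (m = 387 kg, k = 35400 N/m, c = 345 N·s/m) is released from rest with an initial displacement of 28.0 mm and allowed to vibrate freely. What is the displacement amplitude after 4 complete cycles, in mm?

8.67 mm

ζ = c/(2√(km)) = 345/(2√(35400 × 387)) = 345/7403 = 0.04660.
Logarithmic decrement δ = 2πζ/√(1 − ζ²) = 2π × 0.04660/√(1 − 0.00217) = 0.2931.
After n cycles, x_n/x₀ = e^(−nδ), so x_4 = 28.0 × e^(−4 × 0.2931) = 28.0 × 0.3096 = 8.668 mm.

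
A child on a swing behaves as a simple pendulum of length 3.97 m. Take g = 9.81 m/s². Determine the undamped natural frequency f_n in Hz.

0.250 Hz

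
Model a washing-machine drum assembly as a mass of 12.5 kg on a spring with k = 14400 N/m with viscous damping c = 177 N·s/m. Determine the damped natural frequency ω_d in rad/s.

ω_n = √(k/m) = √(14400/12.5) = 33.94 rad/s.
Critical damping c_c = 2√(k·m) = 2√(14400 × 12.5) = 848.5 N·s/m, so ζ = c/c_c = 177/848.5 = 0.2086.
ω_d = ω_n√(1 − ζ²) = 33.94 × √(1 − 0.0435) = 33.19 rad/s.

33.2 rad/s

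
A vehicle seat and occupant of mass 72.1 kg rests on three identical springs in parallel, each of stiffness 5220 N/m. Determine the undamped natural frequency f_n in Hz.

2.35 Hz

Parallel springs add: k_eq = 3 × 5220 = 15660 N/m.
ω_n = √(k_eq/m) = √(15660/72.1) = √217.2 = 14.74 rad/s.
f_n = ω_n/(2π) = 14.74/6.283 = 2.346 Hz.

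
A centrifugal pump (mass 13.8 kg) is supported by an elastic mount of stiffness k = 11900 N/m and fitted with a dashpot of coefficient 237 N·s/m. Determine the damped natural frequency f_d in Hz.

4.47 Hz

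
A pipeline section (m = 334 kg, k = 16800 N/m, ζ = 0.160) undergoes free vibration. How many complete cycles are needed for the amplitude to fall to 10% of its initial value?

3 cycles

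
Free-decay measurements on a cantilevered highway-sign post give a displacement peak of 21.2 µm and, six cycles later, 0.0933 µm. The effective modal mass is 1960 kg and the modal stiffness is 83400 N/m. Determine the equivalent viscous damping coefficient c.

Logarithmic decrement δ = (1/n)·ln(x₀/x_n) = (1/6)·ln(21.2/0.0933) = (1/6)·ln(227.2) = 0.9043.
ζ = δ/√(4π² + δ²) = 0.9043/√(39.48 + 0.818) = 0.9043/6.348 = 0.1425.
c = ζ · 2√(km) = 0.1425 × 2√(83400 × 1960) = 0.1425 × 25570 = 3643 N·s/m.

3640 N·s/m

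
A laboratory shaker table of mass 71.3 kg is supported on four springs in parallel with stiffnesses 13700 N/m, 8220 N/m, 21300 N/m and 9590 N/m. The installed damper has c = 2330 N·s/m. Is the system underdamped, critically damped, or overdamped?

underdamped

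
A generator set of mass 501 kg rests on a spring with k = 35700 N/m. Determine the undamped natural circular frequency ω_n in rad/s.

ω_n = √(k/m) = √(35700/501) = √71.26 = 8.441 rad/s.

8.44 rad/s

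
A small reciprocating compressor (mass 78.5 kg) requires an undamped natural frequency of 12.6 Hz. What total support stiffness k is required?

492000 N/m

ω_n = 2πf_n = 2π × 12.6 = 79.17 rad/s.
k = m·ω_n² = 78.5 × 79.17² = 78.5 × 6268 = 492000 N/m.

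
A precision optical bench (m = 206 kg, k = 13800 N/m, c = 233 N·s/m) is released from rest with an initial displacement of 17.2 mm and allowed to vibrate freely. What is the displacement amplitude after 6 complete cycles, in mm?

1.26 mm

ζ = c/(2√(km)) = 233/(2√(13800 × 206)) = 233/3372 = 0.06910.
Logarithmic decrement δ = 2πζ/√(1 − ζ²) = 2π × 0.06910/√(1 − 0.00477) = 0.4352.
After n cycles, x_n/x₀ = e^(−nδ), so x_6 = 17.2 × e^(−6 × 0.4352) = 17.2 × 0.07345 = 1.263 mm.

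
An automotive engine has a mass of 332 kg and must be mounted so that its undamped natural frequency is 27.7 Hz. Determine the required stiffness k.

ω_n = 2πf_n = 2π × 27.7 = 174.0 rad/s.
k = m·ω_n² = 332 × 174.0² = 332 × 30290 = 10060000 N/m.

10100000 N/m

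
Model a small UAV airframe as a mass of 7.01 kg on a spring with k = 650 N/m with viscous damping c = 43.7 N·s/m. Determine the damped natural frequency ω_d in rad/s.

9.11 rad/s

ω_n = √(k/m) = √(650.0/7.01) = 9.629 rad/s.
Critical damping c_c = 2√(k·m) = 2√(650.0 × 7.01) = 135.0 N·s/m, so ζ = c/c_c = 43.7/135.0 = 0.3237.
ω_d = ω_n√(1 − ζ²) = 9.629 × √(1 − 0.105) = 9.111 rad/s.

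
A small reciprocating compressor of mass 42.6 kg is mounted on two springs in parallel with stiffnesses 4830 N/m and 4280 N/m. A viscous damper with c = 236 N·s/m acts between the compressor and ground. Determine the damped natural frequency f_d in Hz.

2.29 Hz

Parallel springs add: k_eq = 4830 + 4280 = 9110 N/m.
ω_n = √(k_eq/m) = √(9110/42.6) = 14.62 rad/s.
Critical damping c_c = 2√(k_eq·m) = 2√(9110 × 42.6) = 1246 N·s/m, so ζ = c/c_c = 236/1246 = 0.1894.
ω_d = ω_n√(1 − ζ²) = 14.62 × √(1 − 0.0359) = 14.36 rad/s.
f_d = ω_d/(2π) = 2.285 Hz.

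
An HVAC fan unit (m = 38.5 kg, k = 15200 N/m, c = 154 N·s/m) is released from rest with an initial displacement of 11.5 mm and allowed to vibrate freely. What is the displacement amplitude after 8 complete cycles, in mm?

0.0711 mm

ζ = c/(2√(km)) = 154/(2√(15200 × 38.5)) = 154/1530 = 0.1007.
Logarithmic decrement δ = 2πζ/√(1 − ζ²) = 2π × 0.1007/√(1 − 0.0101) = 0.6357.
After n cycles, x_n/x₀ = e^(−nδ), so x_8 = 11.5 × e^(−8 × 0.6357) = 11.5 × 0.006187 = 0.07115 mm.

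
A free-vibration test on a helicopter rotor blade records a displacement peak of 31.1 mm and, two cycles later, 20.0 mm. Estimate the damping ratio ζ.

0.0351

Logarithmic decrement δ = (1/n)·ln(x₀/x_n) = (1/2)·ln(31.1/20.0) = (1/2)·ln(1.555) = 0.2207.
ζ = δ/√(4π² + δ²) = 0.2207/√(39.48 + 0.0487) = 0.2207/6.287 = 0.03511.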